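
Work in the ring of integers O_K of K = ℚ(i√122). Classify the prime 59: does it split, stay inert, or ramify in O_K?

d = -122 ≡ 2 (mod 4), so O_K = ℤ[√-122] and disc(K) = 4d = -488.
Since gcd(59, -488) = 1 the prime 59 does not ramify.
Compute (-122/59) via Euler: 55^((59-1)/2) mod 59 = 58, so (-122/59) = -1.
(-122/59) = -1, so 59 is inert.

p is inert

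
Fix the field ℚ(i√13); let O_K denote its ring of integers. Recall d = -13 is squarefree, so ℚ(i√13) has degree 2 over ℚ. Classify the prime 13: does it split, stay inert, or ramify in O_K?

ramifies in O_K

Since -13 ≢ 1 mod 4, the ring of integers is ℤ[√-13] with discriminant 4·(-13) = -52.
Ramification test: 13 | -52. The prime 13 ramifies in K.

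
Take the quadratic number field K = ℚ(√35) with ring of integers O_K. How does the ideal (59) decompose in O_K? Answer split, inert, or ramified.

35 mod 4 = 3, hence disc K = 4·35 = 140 and O_K = ℤ[√35].
Since gcd(59, 140) = 1 the prime 59 does not ramify.
Euler's criterion: 35^29 mod 59 = 1. Thus (35|59) = 1.
(35/59) = 1, so 59 splits.

59 splits in O_K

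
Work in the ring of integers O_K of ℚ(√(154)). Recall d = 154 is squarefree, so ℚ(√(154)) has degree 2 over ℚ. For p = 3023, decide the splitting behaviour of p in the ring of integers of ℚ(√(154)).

Since 154 ≢ 1 mod 4, the ring of integers is ℤ[√154] with discriminant 4·154 = 616.
disc(K) = 616 is not divisible by 3023; 3023 is unramified.
Compute (154/3023) via Euler: 154^((3023-1)/2) mod 3023 = 3022, so (154/3023) = -1.
Legendre symbol -1 ⇒ 3023 is inert.

3023 remains inert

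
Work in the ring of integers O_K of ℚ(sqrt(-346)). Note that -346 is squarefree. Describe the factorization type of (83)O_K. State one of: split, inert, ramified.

-346 mod 4 = 2, hence disc K = 4·(-346) = -1384 and O_K = ℤ[√-346].
83 ∤ -1384, so 83 is unramified.
(-346/83) = 69^41 mod 83 = 1, giving Legendre symbol 1.
Legendre symbol 1 ⇒ 83 is split.

splits completely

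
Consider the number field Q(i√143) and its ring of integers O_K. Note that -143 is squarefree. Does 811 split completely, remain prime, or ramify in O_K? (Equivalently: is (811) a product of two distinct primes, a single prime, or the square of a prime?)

Since -143 ≡ 1 mod 4, the ring of integers is ℤ[(1+√-143)/2] with discriminant -143.
disc(K) = -143 is not divisible by 811; 811 is unramified.
Legendre symbol by Euler's criterion: (-143/811) ≡ (-143)^405 ≡ 1 (mod 811), i.e. (-143/811) = 1.
Legendre symbol 1 ⇒ 811 is split.

splits completely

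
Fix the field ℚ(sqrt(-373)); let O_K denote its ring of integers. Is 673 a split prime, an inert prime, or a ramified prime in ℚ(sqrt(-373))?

Since -373 ≢ 1 mod 4, the ring of integers is ℤ[√-373] with discriminant 4·(-373) = -1492.
Since gcd(673, -1492) = 1 the prime 673 does not ramify.
Legendre symbol by Euler's criterion: (-373/673) ≡ (-373)^336 ≡ 1 (mod 673), i.e. (-373/673) = 1.
(-373/673) = 1, so 673 splits.

p splits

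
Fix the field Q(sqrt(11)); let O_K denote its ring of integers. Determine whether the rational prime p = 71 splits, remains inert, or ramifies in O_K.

d = 11 ≡ 3 (mod 4), so O_K = ℤ[√11] and disc(K) = 4d = 44.
Since gcd(71, 44) = 1 the prime 71 does not ramify.
(11/71) = 11^35 mod 71 = 70, giving Legendre symbol -1.
(11/71) = -1, so 71 is inert.

p is inert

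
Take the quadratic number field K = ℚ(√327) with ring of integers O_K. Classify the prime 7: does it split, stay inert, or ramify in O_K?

remains prime (inert)

d = 327 ≡ 3 (mod 4), so O_K = ℤ[√327] and disc(K) = 4d = 1308.
disc(K) = 1308 is not divisible by 7; 7 is unramified.
(327/7) = 5^3 mod 7 = 6, giving Legendre symbol -1.
d is a non-residue mod p, hence 7 remains inert in O_K.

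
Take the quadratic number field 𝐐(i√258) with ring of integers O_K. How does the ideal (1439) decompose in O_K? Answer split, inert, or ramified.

remains prime (inert)

d = -258 ≡ 2 (mod 4), so O_K = ℤ[√-258] and disc(K) = 4d = -1032.
1439 ∤ -1032, so 1439 is unramified.
Euler's criterion: (-258)^719 mod 1439 = 1438. Thus (-258|1439) = -1.
Legendre symbol -1 ⇒ 1439 is inert.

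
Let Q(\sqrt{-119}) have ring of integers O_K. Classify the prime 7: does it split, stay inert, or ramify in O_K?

Since -119 ≡ 1 mod 4, the ring of integers is ℤ[(1+√-119)/2] with discriminant -119.
disc(K) = -119 = 7·(-17), so p = 7 is ramified.

7 is ramified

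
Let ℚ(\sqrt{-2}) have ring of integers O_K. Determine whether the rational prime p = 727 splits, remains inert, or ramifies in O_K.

d = -2 ≡ 2 (mod 4), so O_K = ℤ[√-2] and disc(K) = 4d = -8.
727 ∤ -8, so 727 is unramified.
(-2/727) = 725^363 mod 727 = 726, giving Legendre symbol -1.
d is a non-residue mod p, hence 727 remains inert in O_K.

727 remains inert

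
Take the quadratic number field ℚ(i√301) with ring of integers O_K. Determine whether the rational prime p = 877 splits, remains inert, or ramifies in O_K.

877 splits in O_K

Since -301 ≢ 1 mod 4, the ring of integers is ℤ[√-301] with discriminant 4·(-301) = -1204.
Since gcd(877, -1204) = 1 the prime 877 does not ramify.
Euler's criterion: (-301)^438 mod 877 = 1. Thus (-301|877) = 1.
Legendre symbol 1 ⇒ 877 is split.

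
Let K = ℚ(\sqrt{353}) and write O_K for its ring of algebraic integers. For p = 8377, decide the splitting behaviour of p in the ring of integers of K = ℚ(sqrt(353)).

353 mod 4 = 1, hence disc K = 353 and O_K = ℤ[(1+√353)/2].
8377 ∤ 353, so 8377 is unramified.
(353/8377) = 353^4188 mod 8377 = 8376, giving Legendre symbol -1.
(353/8377) = -1, so 8377 is inert.

p is inert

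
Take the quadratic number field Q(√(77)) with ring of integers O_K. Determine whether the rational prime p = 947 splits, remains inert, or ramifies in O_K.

split

d = 77 ≡ 1 (mod 4), so O_K = ℤ[(1+√77)/2] and disc(K) = d = 77.
Since gcd(947, 77) = 1 the prime 947 does not ramify.
Compute (77/947) via Euler: 77^((947-1)/2) mod 947 = 1, so (77/947) = 1.
(77/947) = 1, so 947 splits.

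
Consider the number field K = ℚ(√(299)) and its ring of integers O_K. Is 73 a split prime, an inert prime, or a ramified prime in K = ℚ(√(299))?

299 mod 4 = 3, hence disc K = 4·299 = 1196 and O_K = ℤ[√299].
Since gcd(73, 1196) = 1 the prime 73 does not ramify.
Legendre symbol by Euler's criterion: (299/73) ≡ 299^36 ≡ 72 (mod 73), i.e. (299/73) = -1.
(299/73) = -1, so 73 is inert.

inert — (73) stays prime in O_K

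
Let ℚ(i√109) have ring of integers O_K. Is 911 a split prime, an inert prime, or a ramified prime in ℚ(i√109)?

d = -109 ≡ 3 (mod 4), so O_K = ℤ[√-109] and disc(K) = 4d = -436.
911 ∤ -436, so 911 is unramified.
Compute (-109/911) via Euler: 802^((911-1)/2) mod 911 = 1, so (-109/911) = 1.
(-109/911) = 1, so 911 splits.

split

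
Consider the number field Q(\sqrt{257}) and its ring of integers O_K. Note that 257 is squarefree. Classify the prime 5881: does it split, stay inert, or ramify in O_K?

Since 257 ≡ 1 mod 4, the ring of integers is ℤ[(1+√257)/2] with discriminant 257.
Since gcd(5881, 257) = 1 the prime 5881 does not ramify.
(257/5881) = 257^2940 mod 5881 = 1, giving Legendre symbol 1.
Legendre symbol 1 ⇒ 5881 is split.

splits completely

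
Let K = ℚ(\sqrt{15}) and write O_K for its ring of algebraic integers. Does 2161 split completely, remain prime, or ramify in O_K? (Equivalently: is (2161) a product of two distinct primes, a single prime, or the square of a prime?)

split — (2161) = 𝔭₁𝔭₂ with 𝔭₁ ≠ 𝔭₂

15 mod 4 = 3, hence disc K = 4·15 = 60 and O_K = ℤ[√15].
disc(K) = 60 is not divisible by 2161; 2161 is unramified.
Euler's criterion: 15^1080 mod 2161 = 1. Thus (15|2161) = 1.
(15/2161) = 1, so 2161 splits.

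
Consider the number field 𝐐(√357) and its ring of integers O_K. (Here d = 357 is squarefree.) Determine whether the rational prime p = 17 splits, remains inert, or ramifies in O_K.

357 mod 4 = 1, hence disc K = 357 and O_K = ℤ[(1+√357)/2].
Ramification test: 17 | 357. The prime 17 ramifies in K.

p ramifies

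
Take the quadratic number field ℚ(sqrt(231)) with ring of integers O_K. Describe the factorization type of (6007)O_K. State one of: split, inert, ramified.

d = 231 ≡ 3 (mod 4), so O_K = ℤ[√231] and disc(K) = 4d = 924.
Since gcd(6007, 924) = 1 the prime 6007 does not ramify.
Compute (231/6007) via Euler: 231^((6007-1)/2) mod 6007 = 6006, so (231/6007) = -1.
Legendre symbol -1 ⇒ 6007 is inert.

inert — (6007) stays prime in O_K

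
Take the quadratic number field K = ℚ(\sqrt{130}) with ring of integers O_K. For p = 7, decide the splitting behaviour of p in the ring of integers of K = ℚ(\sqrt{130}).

d = 130 ≡ 2 (mod 4), so O_K = ℤ[√130] and disc(K) = 4d = 520.
7 ∤ 520, so 7 is unramified.
Euler's criterion: 130^3 mod 7 = 1. Thus (130|7) = 1.
(130/7) = 1, so 7 splits.

split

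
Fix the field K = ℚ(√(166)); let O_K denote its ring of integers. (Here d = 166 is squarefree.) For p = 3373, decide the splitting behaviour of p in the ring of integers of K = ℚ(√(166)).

d = 166 ≡ 2 (mod 4), so O_K = ℤ[√166] and disc(K) = 4d = 664.
Since gcd(3373, 664) = 1 the prime 3373 does not ramify.
Legendre symbol by Euler's criterion: (166/3373) ≡ 166^1686 ≡ 1 (mod 3373), i.e. (166/3373) = 1.
(166/3373) = 1, so 3373 splits.

p splits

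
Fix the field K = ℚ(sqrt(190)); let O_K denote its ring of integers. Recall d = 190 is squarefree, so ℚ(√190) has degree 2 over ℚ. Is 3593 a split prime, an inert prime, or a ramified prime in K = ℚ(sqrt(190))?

Since 190 ≢ 1 mod 4, the ring of integers is ℤ[√190] with discriminant 4·190 = 760.
Since gcd(3593, 760) = 1 the prime 3593 does not ramify.
Euler's criterion: 190^1796 mod 3593 = 1. Thus (190|3593) = 1.
d is a quadratic residue mod p, hence 3593 splits in O_K.

split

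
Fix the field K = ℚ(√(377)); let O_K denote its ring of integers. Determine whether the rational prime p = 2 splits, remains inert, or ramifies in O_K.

Since 377 ≡ 1 mod 4, the ring of integers is ℤ[(1+√377)/2] with discriminant 377.
disc(K) = 377 is not divisible by 2; 2 is unramified.
For p = 2 with d ≡ 1 (mod 4): d mod 8 = 1, so 2 splits.

p splits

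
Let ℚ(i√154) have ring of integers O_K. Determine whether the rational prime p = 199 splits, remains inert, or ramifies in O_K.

Since -154 ≢ 1 mod 4, the ring of integers is ℤ[√-154] with discriminant 4·(-154) = -616.
199 ∤ -616, so 199 is unramified.
(-154/199) = 45^99 mod 199 = 1, giving Legendre symbol 1.
(-154/199) = 1, so 199 splits.

199 splits in O_K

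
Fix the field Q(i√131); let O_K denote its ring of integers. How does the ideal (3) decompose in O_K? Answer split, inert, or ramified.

Since -131 ≡ 1 mod 4, the ring of integers is ℤ[(1+√-131)/2] with discriminant -131.
Since gcd(3, -131) = 1 the prime 3 does not ramify.
Compute (-131/3) via Euler: 1^((3-1)/2) mod 3 = 1, so (-131/3) = 1.
Legendre symbol 1 ⇒ 3 is split.

splits completely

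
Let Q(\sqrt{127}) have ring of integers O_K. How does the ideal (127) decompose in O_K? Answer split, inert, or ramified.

p ramifies

d = 127 ≡ 3 (mod 4), so O_K = ℤ[√127] and disc(K) = 4d = 508.
127 divides disc(K) = 508, so 127 ramifies.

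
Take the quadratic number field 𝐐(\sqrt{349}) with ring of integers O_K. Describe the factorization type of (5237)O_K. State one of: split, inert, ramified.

5237 remains inert

Since 349 ≡ 1 mod 4, the ring of integers is ℤ[(1+√349)/2] with discriminant 349.
disc(K) = 349 is not divisible by 5237; 5237 is unramified.
(349/5237) = 349^2618 mod 5237 = 5236, giving Legendre symbol -1.
d is a non-residue mod p, hence 5237 remains inert in O_K.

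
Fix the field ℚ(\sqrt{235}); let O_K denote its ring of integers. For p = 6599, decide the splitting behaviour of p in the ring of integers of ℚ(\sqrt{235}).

235 mod 4 = 3, hence disc K = 4·235 = 940 and O_K = ℤ[√235].
disc(K) = 940 is not divisible by 6599; 6599 is unramified.
(235/6599) = 235^3299 mod 6599 = 1, giving Legendre symbol 1.
Legendre symbol 1 ⇒ 6599 is split.

6599 splits in O_K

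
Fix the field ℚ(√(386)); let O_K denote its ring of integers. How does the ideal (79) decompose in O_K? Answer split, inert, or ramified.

remains prime (inert)

Since 386 ≢ 1 mod 4, the ring of integers is ℤ[√386] with discriminant 4·386 = 1544.
disc(K) = 1544 is not divisible by 79; 79 is unramified.
Euler's criterion: 386^39 mod 79 = 78. Thus (386|79) = -1.
d is a non-residue mod p, hence 79 remains inert in O_K.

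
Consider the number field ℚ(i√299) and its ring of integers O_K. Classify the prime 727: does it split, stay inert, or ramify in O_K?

-299 mod 4 = 1, hence disc K = -299 and O_K = ℤ[(1+√-299)/2].
disc(K) = -299 is not divisible by 727; 727 is unramified.
(-299/727) = 428^363 mod 727 = 726, giving Legendre symbol -1.
(-299/727) = -1, so 727 is inert.

remains prime (inert)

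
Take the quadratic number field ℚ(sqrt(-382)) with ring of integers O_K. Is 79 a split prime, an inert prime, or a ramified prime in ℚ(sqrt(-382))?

split — (79) = 𝔭₁𝔭₂ with 𝔭₁ ≠ 𝔭₂

-382 mod 4 = 2, hence disc K = 4·(-382) = -1528 and O_K = ℤ[√-382].
disc(K) = -1528 is not divisible by 79; 79 is unramified.
Euler's criterion: (-382)^39 mod 79 = 1. Thus (-382|79) = 1.
(-382/79) = 1, so 79 splits.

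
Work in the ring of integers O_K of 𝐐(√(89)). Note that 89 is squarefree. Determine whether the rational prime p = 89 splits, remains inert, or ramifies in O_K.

d = 89 ≡ 1 (mod 4), so O_K = ℤ[(1+√89)/2] and disc(K) = d = 89.
disc(K) = 89 = 89·1, so p = 89 is ramified.

89 is ramified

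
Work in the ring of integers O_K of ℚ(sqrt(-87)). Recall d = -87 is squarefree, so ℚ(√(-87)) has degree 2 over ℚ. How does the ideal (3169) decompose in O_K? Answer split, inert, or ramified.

remains prime (inert)

Since -87 ≡ 1 mod 4, the ring of integers is ℤ[(1+√-87)/2] with discriminant -87.
disc(K) = -87 is not divisible by 3169; 3169 is unramified.
Compute (-87/3169) via Euler: 3082^((3169-1)/2) mod 3169 = 3168, so (-87/3169) = -1.
Legendre symbol -1 ⇒ 3169 is inert.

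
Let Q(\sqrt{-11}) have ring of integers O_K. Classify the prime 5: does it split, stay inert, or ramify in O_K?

p splits

-11 mod 4 = 1, hence disc K = -11 and O_K = ℤ[(1+√-11)/2].
5 ∤ -11, so 5 is unramified.
Compute (-11/5) via Euler: 4^((5-1)/2) mod 5 = 1, so (-11/5) = 1.
(-11/5) = 1, so 5 splits.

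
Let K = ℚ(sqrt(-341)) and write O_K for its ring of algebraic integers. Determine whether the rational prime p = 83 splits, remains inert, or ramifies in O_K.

-341 mod 4 = 3, hence disc K = 4·(-341) = -1364 and O_K = ℤ[√-341].
Since gcd(83, -1364) = 1 the prime 83 does not ramify.
Compute (-341/83) via Euler: 74^((83-1)/2) mod 83 = 82, so (-341/83) = -1.
(-341/83) = -1, so 83 is inert.

p is inert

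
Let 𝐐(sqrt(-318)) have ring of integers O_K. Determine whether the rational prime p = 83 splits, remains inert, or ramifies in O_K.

Since -318 ≢ 1 mod 4, the ring of integers is ℤ[√-318] with discriminant 4·(-318) = -1272.
Since gcd(83, -1272) = 1 the prime 83 does not ramify.
Compute (-318/83) via Euler: 14^((83-1)/2) mod 83 = 82, so (-318/83) = -1.
Legendre symbol -1 ⇒ 83 is inert.

remains prime (inert)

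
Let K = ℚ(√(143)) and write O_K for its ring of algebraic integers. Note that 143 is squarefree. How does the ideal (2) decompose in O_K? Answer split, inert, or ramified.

ramifies in O_K

Since 143 ≢ 1 mod 4, the ring of integers is ℤ[√143] with discriminant 4·143 = 572.
2 divides disc(K) = 572, so 2 ramifies.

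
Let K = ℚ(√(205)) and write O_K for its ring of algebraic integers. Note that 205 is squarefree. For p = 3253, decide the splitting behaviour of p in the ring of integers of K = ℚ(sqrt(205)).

Since 205 ≡ 1 mod 4, the ring of integers is ℤ[(1+√205)/2] with discriminant 205.
disc(K) = 205 is not divisible by 3253; 3253 is unramified.
(205/3253) = 205^1626 mod 3253 = 1, giving Legendre symbol 1.
d is a quadratic residue mod p, hence 3253 splits in O_K.

splits completely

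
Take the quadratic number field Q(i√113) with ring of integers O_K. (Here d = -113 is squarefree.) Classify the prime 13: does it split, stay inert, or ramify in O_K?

d = -113 ≡ 3 (mod 4), so O_K = ℤ[√-113] and disc(K) = 4d = -452.
13 ∤ -452, so 13 is unramified.
Legendre symbol by Euler's criterion: (-113/13) ≡ (-113)^6 ≡ 1 (mod 13), i.e. (-113/13) = 1.
Legendre symbol 1 ⇒ 13 is split.

splits completely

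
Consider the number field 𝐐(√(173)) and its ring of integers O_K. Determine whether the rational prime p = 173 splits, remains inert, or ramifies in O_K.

ramified

d = 173 ≡ 1 (mod 4), so O_K = ℤ[(1+√173)/2] and disc(K) = d = 173.
Ramification test: 173 | 173. The prime 173 ramifies in K.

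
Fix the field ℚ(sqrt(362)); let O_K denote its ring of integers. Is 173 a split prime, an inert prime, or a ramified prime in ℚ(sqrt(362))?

Since 362 ≢ 1 mod 4, the ring of integers is ℤ[√362] with discriminant 4·362 = 1448.
173 ∤ 1448, so 173 is unramified.
Legendre symbol by Euler's criterion: (362/173) ≡ 362^86 ≡ 1 (mod 173), i.e. (362/173) = 1.
d is a quadratic residue mod p, hence 173 splits in O_K.

173 splits in O_K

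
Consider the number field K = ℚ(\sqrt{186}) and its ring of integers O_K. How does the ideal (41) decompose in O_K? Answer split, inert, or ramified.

186 mod 4 = 2, hence disc K = 4·186 = 744 and O_K = ℤ[√186].
Since gcd(41, 744) = 1 the prime 41 does not ramify.
Euler's criterion: 186^20 mod 41 = 40. Thus (186|41) = -1.
Legendre symbol -1 ⇒ 41 is inert.

41 remains inert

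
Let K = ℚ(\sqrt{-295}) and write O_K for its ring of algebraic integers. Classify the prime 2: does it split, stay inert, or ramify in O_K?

-295 mod 4 = 1, hence disc K = -295 and O_K = ℤ[(1+√-295)/2].
disc(K) = -295 is not divisible by 2; 2 is unramified.
For p = 2 with d ≡ 1 (mod 4): d mod 8 = 1, so 2 splits.

split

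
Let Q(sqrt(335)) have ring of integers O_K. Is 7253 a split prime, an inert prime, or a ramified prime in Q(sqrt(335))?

Since 335 ≢ 1 mod 4, the ring of integers is ℤ[√335] with discriminant 4·335 = 1340.
disc(K) = 1340 is not divisible by 7253; 7253 is unramified.
Compute (335/7253) via Euler: 335^((7253-1)/2) mod 7253 = 7252, so (335/7253) = -1.
d is a non-residue mod p, hence 7253 remains inert in O_K.

7253 remains inert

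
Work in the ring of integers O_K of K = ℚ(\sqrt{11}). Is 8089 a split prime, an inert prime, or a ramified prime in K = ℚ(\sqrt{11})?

d = 11 ≡ 3 (mod 4), so O_K = ℤ[√11] and disc(K) = 4d = 44.
8089 ∤ 44, so 8089 is unramified.
(11/8089) = 11^4044 mod 8089 = 1, giving Legendre symbol 1.
d is a quadratic residue mod p, hence 8089 splits in O_K.

p splits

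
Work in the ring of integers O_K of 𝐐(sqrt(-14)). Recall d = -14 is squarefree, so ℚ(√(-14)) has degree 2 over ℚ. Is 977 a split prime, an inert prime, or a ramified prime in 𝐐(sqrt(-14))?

split

-14 mod 4 = 2, hence disc K = 4·(-14) = -56 and O_K = ℤ[√-14].
Since gcd(977, -56) = 1 the prime 977 does not ramify.
Euler's criterion: (-14)^488 mod 977 = 1. Thus (-14|977) = 1.
Legendre symbol 1 ⇒ 977 is split.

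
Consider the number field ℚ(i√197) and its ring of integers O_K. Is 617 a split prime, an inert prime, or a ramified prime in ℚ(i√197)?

-197 mod 4 = 3, hence disc K = 4·(-197) = -788 and O_K = ℤ[√-197].
Since gcd(617, -788) = 1 the prime 617 does not ramify.
Compute (-197/617) via Euler: 420^((617-1)/2) mod 617 = 1, so (-197/617) = 1.
d is a quadratic residue mod p, hence 617 splits in O_K.

617 splits in O_K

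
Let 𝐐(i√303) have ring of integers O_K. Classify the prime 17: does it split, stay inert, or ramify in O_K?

remains prime (inert)

d = -303 ≡ 1 (mod 4), so O_K = ℤ[(1+√-303)/2] and disc(K) = d = -303.
disc(K) = -303 is not divisible by 17; 17 is unramified.
Euler's criterion: (-303)^8 mod 17 = 16. Thus (-303|17) = -1.
Legendre symbol -1 ⇒ 17 is inert.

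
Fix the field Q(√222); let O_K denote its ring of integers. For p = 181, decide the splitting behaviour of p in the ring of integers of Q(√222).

p is inert

d = 222 ≡ 2 (mod 4), so O_K = ℤ[√222] and disc(K) = 4d = 888.
Since gcd(181, 888) = 1 the prime 181 does not ramify.
Legendre symbol by Euler's criterion: (222/181) ≡ 222^90 ≡ 180 (mod 181), i.e. (222/181) = -1.
Legendre symbol -1 ⇒ 181 is inert.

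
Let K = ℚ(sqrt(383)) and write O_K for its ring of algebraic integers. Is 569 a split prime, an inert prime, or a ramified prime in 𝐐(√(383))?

splits completely

Since 383 ≢ 1 mod 4, the ring of integers is ℤ[√383] with discriminant 4·383 = 1532.
569 ∤ 1532, so 569 is unramified.
Legendre symbol by Euler's criterion: (383/569) ≡ 383^284 ≡ 1 (mod 569), i.e. (383/569) = 1.
d is a quadratic residue mod p, hence 569 splits in O_K.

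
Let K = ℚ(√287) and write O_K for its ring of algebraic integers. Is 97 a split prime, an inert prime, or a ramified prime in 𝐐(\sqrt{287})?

split

Since 287 ≢ 1 mod 4, the ring of integers is ℤ[√287] with discriminant 4·287 = 1148.
Since gcd(97, 1148) = 1 the prime 97 does not ramify.
Euler's criterion: 287^48 mod 97 = 1. Thus (287|97) = 1.
(287/97) = 1, so 97 splits.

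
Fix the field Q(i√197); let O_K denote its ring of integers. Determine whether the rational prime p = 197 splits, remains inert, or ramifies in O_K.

Since -197 ≢ 1 mod 4, the ring of integers is ℤ[√-197] with discriminant 4·(-197) = -788.
Ramification test: 197 | -788. The prime 197 ramifies in K.

p ramifies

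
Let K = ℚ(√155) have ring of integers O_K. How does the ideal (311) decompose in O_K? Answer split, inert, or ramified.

d = 155 ≡ 3 (mod 4), so O_K = ℤ[√155] and disc(K) = 4d = 620.
Since gcd(311, 620) = 1 the prime 311 does not ramify.
Euler's criterion: 155^155 mod 311 = 310. Thus (155|311) = -1.
d is a non-residue mod p, hence 311 remains inert in O_K.

311 remains inert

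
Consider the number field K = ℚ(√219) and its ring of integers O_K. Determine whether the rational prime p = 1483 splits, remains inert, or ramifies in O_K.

inert

Since 219 ≢ 1 mod 4, the ring of integers is ℤ[√219] with discriminant 4·219 = 876.
1483 ∤ 876, so 1483 is unramified.
Euler's criterion: 219^741 mod 1483 = 1482. Thus (219|1483) = -1.
d is a non-residue mod p, hence 1483 remains inert in O_K.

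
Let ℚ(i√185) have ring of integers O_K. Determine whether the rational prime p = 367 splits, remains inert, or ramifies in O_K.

split

-185 mod 4 = 3, hence disc K = 4·(-185) = -740 and O_K = ℤ[√-185].
disc(K) = -740 is not divisible by 367; 367 is unramified.
Compute (-185/367) via Euler: 182^((367-1)/2) mod 367 = 1, so (-185/367) = 1.
(-185/367) = 1, so 367 splits.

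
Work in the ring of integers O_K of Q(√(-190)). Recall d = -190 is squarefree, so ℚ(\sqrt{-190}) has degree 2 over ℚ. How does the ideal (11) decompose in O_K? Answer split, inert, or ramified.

-190 mod 4 = 2, hence disc K = 4·(-190) = -760 and O_K = ℤ[√-190].
11 ∤ -760, so 11 is unramified.
Compute (-190/11) via Euler: 8^((11-1)/2) mod 11 = 10, so (-190/11) = -1.
d is a non-residue mod p, hence 11 remains inert in O_K.

11 remains inert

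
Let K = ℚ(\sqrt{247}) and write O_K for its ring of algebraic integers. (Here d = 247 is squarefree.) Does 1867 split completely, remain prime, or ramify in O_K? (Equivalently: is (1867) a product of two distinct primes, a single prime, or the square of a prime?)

split — (1867) = 𝔭₁𝔭₂ with 𝔭₁ ≠ 𝔭₂

Since 247 ≢ 1 mod 4, the ring of integers is ℤ[√247] with discriminant 4·247 = 988.
disc(K) = 988 is not divisible by 1867; 1867 is unramified.
(247/1867) = 247^933 mod 1867 = 1, giving Legendre symbol 1.
(247/1867) = 1, so 1867 splits.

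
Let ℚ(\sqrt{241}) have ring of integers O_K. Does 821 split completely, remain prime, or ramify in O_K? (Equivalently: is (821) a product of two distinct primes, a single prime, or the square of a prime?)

d = 241 ≡ 1 (mod 4), so O_K = ℤ[(1+√241)/2] and disc(K) = d = 241.
Since gcd(821, 241) = 1 the prime 821 does not ramify.
(241/821) = 241^410 mod 821 = 1, giving Legendre symbol 1.
d is a quadratic residue mod p, hence 821 splits in O_K.

821 splits in O_K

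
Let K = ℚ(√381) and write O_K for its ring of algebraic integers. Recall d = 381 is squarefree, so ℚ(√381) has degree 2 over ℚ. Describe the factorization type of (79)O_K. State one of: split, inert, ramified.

p splits

Since 381 ≡ 1 mod 4, the ring of integers is ℤ[(1+√381)/2] with discriminant 381.
79 ∤ 381, so 79 is unramified.
Euler's criterion: 381^39 mod 79 = 1. Thus (381|79) = 1.
(381/79) = 1, so 79 splits.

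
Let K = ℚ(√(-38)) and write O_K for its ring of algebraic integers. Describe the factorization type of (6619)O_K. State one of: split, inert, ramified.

-38 mod 4 = 2, hence disc K = 4·(-38) = -152 and O_K = ℤ[√-38].
disc(K) = -152 is not divisible by 6619; 6619 is unramified.
(-38/6619) = 6581^3309 mod 6619 = 6618, giving Legendre symbol -1.
d is a non-residue mod p, hence 6619 remains inert in O_K.

inert — (6619) stays prime in O_K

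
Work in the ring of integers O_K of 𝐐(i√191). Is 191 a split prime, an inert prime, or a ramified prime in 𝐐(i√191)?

p ramifies

d = -191 ≡ 1 (mod 4), so O_K = ℤ[(1+√-191)/2] and disc(K) = d = -191.
191 divides disc(K) = -191, so 191 ramifies.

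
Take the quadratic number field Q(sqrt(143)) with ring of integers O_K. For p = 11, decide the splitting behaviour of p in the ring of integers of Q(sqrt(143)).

ramifies in O_K

Since 143 ≢ 1 mod 4, the ring of integers is ℤ[√143] with discriminant 4·143 = 572.
Ramification test: 11 | 572. The prime 11 ramifies in K.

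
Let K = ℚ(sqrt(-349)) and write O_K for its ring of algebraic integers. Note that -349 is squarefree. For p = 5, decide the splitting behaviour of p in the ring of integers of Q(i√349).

5 splits in O_K

Since -349 ≢ 1 mod 4, the ring of integers is ℤ[√-349] with discriminant 4·(-349) = -1396.
Since gcd(5, -1396) = 1 the prime 5 does not ramify.
Legendre symbol by Euler's criterion: (-349/5) ≡ (-349)^2 ≡ 1 (mod 5), i.e. (-349/5) = 1.
(-349/5) = 1, so 5 splits.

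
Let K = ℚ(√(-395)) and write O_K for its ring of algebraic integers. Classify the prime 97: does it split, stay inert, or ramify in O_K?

inert

Since -395 ≡ 1 mod 4, the ring of integers is ℤ[(1+√-395)/2] with discriminant -395.
Since gcd(97, -395) = 1 the prime 97 does not ramify.
Euler's criterion: (-395)^48 mod 97 = 96. Thus (-395|97) = -1.
Legendre symbol -1 ⇒ 97 is inert.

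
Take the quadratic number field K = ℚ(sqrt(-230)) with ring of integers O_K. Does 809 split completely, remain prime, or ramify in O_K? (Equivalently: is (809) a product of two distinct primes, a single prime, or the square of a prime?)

d = -230 ≡ 2 (mod 4), so O_K = ℤ[√-230] and disc(K) = 4d = -920.
disc(K) = -920 is not divisible by 809; 809 is unramified.
Compute (-230/809) via Euler: 579^((809-1)/2) mod 809 = 1, so (-230/809) = 1.
d is a quadratic residue mod p, hence 809 splits in O_K.

split — (809) = 𝔭₁𝔭₂ with 𝔭₁ ≠ 𝔭₂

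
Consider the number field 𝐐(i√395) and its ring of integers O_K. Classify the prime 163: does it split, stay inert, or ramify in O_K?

163 remains inert

d = -395 ≡ 1 (mod 4), so O_K = ℤ[(1+√-395)/2] and disc(K) = d = -395.
disc(K) = -395 is not divisible by 163; 163 is unramified.
Compute (-395/163) via Euler: 94^((163-1)/2) mod 163 = 162, so (-395/163) = -1.
d is a non-residue mod p, hence 163 remains inert in O_K.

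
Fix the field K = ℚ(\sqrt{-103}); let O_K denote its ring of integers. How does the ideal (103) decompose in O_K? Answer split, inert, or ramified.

p ramifies

Since -103 ≡ 1 mod 4, the ring of integers is ℤ[(1+√-103)/2] with discriminant -103.
disc(K) = -103 = 103·(-1), so p = 103 is ramified.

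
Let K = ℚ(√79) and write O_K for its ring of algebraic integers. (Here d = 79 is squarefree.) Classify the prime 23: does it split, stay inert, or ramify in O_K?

inert

Since 79 ≢ 1 mod 4, the ring of integers is ℤ[√79] with discriminant 4·79 = 316.
Since gcd(23, 316) = 1 the prime 23 does not ramify.
Euler's criterion: 79^11 mod 23 = 22. Thus (79|23) = -1.
d is a non-residue mod p, hence 23 remains inert in O_K.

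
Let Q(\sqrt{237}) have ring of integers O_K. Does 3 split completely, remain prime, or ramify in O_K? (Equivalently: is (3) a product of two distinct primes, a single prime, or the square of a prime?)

ramified — (3) = 𝔭²

Since 237 ≡ 1 mod 4, the ring of integers is ℤ[(1+√237)/2] with discriminant 237.
disc(K) = 237 = 3·79, so p = 3 is ramified.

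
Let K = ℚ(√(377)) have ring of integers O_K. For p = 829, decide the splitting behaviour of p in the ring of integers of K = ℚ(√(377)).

377 mod 4 = 1, hence disc K = 377 and O_K = ℤ[(1+√377)/2].
Since gcd(829, 377) = 1 the prime 829 does not ramify.
Compute (377/829) via Euler: 377^((829-1)/2) mod 829 = 828, so (377/829) = -1.
(377/829) = -1, so 829 is inert.

inert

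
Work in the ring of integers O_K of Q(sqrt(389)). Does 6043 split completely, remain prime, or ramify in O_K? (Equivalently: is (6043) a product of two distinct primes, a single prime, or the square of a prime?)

Since 389 ≡ 1 mod 4, the ring of integers is ℤ[(1+√389)/2] with discriminant 389.
disc(K) = 389 is not divisible by 6043; 6043 is unramified.
Euler's criterion: 389^3021 mod 6043 = 1. Thus (389|6043) = 1.
d is a quadratic residue mod p, hence 6043 splits in O_K.

splits completely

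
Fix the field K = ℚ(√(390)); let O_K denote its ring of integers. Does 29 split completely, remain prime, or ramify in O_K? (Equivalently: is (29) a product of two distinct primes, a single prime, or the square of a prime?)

p splits

390 mod 4 = 2, hence disc K = 4·390 = 1560 and O_K = ℤ[√390].
Since gcd(29, 1560) = 1 the prime 29 does not ramify.
Compute (390/29) via Euler: 13^((29-1)/2) mod 29 = 1, so (390/29) = 1.
d is a quadratic residue mod p, hence 29 splits in O_K.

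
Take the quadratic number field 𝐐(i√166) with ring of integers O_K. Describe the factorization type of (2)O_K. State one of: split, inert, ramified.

2 is ramified

d = -166 ≡ 2 (mod 4), so O_K = ℤ[√-166] and disc(K) = 4d = -664.
Ramification test: 2 | -664. The prime 2 ramifies in K.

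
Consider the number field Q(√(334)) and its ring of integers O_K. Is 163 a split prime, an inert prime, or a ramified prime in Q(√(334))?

334 mod 4 = 2, hence disc K = 4·334 = 1336 and O_K = ℤ[√334].
disc(K) = 1336 is not divisible by 163; 163 is unramified.
Compute (334/163) via Euler: 8^((163-1)/2) mod 163 = 162, so (334/163) = -1.
d is a non-residue mod p, hence 163 remains inert in O_K.

inert — (163) stays prime in O_K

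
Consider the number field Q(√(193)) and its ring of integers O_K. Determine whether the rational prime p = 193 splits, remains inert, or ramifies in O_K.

ramified

Since 193 ≡ 1 mod 4, the ring of integers is ℤ[(1+√193)/2] with discriminant 193.
disc(K) = 193 = 193·1, so p = 193 is ramified.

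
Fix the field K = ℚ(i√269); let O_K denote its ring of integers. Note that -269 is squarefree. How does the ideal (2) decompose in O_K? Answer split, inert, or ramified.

Since -269 ≢ 1 mod 4, the ring of integers is ℤ[√-269] with discriminant 4·(-269) = -1076.
Ramification test: 2 | -1076. The prime 2 ramifies in K.

ramified — (2) = 𝔭²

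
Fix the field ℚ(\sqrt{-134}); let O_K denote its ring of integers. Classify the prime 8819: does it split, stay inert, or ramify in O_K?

Since -134 ≢ 1 mod 4, the ring of integers is ℤ[√-134] with discriminant 4·(-134) = -536.
Since gcd(8819, -536) = 1 the prime 8819 does not ramify.
(-134/8819) = 8685^4409 mod 8819 = 1, giving Legendre symbol 1.
d is a quadratic residue mod p, hence 8819 splits in O_K.

split — (8819) = 𝔭₁𝔭₂ with 𝔭₁ ≠ 𝔭₂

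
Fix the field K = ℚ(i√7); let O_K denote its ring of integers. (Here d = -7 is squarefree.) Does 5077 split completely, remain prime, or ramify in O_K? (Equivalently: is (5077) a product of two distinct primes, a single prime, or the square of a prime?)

split

Since -7 ≡ 1 mod 4, the ring of integers is ℤ[(1+√-7)/2] with discriminant -7.
disc(K) = -7 is not divisible by 5077; 5077 is unramified.
Euler's criterion: (-7)^2538 mod 5077 = 1. Thus (-7|5077) = 1.
(-7/5077) = 1, so 5077 splits.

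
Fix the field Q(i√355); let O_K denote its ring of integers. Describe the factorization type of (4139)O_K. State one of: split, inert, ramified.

4139 remains inert

d = -355 ≡ 1 (mod 4), so O_K = ℤ[(1+√-355)/2] and disc(K) = d = -355.
4139 ∤ -355, so 4139 is unramified.
Legendre symbol by Euler's criterion: (-355/4139) ≡ (-355)^2069 ≡ 4138 (mod 4139), i.e. (-355/4139) = -1.
d is a non-residue mod p, hence 4139 remains inert in O_K.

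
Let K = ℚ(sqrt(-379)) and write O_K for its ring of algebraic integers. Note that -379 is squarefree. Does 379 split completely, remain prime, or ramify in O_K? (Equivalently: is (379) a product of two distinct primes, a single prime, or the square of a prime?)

ramified

Since -379 ≡ 1 mod 4, the ring of integers is ℤ[(1+√-379)/2] with discriminant -379.
Ramification test: 379 | -379. The prime 379 ramifies in K.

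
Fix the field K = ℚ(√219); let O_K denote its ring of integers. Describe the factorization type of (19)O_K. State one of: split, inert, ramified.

remains prime (inert)

219 mod 4 = 3, hence disc K = 4·219 = 876 and O_K = ℤ[√219].
19 ∤ 876, so 19 is unramified.
(219/19) = 10^9 mod 19 = 18, giving Legendre symbol -1.
d is a non-residue mod p, hence 19 remains inert in O_K.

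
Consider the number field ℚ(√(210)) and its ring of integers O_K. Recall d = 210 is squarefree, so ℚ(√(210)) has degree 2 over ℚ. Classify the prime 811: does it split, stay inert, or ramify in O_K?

splits completely

Since 210 ≢ 1 mod 4, the ring of integers is ℤ[√210] with discriminant 4·210 = 840.
811 ∤ 840, so 811 is unramified.
(210/811) = 210^405 mod 811 = 1, giving Legendre symbol 1.
(210/811) = 1, so 811 splits.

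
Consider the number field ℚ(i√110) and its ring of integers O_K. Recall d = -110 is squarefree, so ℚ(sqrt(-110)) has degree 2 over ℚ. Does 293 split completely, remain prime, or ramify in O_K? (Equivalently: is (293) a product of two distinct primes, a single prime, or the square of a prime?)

293 remains inert

-110 mod 4 = 2, hence disc K = 4·(-110) = -440 and O_K = ℤ[√-110].
293 ∤ -440, so 293 is unramified.
Legendre symbol by Euler's criterion: (-110/293) ≡ (-110)^146 ≡ 292 (mod 293), i.e. (-110/293) = -1.
(-110/293) = -1, so 293 is inert.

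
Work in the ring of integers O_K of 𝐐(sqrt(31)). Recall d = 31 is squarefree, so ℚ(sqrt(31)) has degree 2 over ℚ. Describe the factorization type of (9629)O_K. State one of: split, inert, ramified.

splits completely

31 mod 4 = 3, hence disc K = 4·31 = 124 and O_K = ℤ[√31].
disc(K) = 124 is not divisible by 9629; 9629 is unramified.
Euler's criterion: 31^4814 mod 9629 = 1. Thus (31|9629) = 1.
d is a quadratic residue mod p, hence 9629 splits in O_K.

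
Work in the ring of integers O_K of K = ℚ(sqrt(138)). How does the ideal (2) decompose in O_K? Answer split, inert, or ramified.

138 mod 4 = 2, hence disc K = 4·138 = 552 and O_K = ℤ[√138].
2 divides disc(K) = 552, so 2 ramifies.

ramifies in O_K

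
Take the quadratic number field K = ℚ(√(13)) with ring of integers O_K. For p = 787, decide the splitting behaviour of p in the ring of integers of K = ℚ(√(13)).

inert — (787) stays prime in O_K

d = 13 ≡ 1 (mod 4), so O_K = ℤ[(1+√13)/2] and disc(K) = d = 13.
disc(K) = 13 is not divisible by 787; 787 is unramified.
Euler's criterion: 13^393 mod 787 = 786. Thus (13|787) = -1.
Legendre symbol -1 ⇒ 787 is inert.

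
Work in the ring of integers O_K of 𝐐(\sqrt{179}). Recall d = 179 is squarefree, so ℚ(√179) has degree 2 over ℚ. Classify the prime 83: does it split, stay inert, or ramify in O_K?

Since 179 ≢ 1 mod 4, the ring of integers is ℤ[√179] with discriminant 4·179 = 716.
disc(K) = 716 is not divisible by 83; 83 is unramified.
Euler's criterion: 179^41 mod 83 = 82. Thus (179|83) = -1.
(179/83) = -1, so 83 is inert.

83 remains inert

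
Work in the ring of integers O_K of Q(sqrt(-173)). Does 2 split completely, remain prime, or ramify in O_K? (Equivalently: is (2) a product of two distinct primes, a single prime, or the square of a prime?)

p ramifies

d = -173 ≡ 3 (mod 4), so O_K = ℤ[√-173] and disc(K) = 4d = -692.
2 divides disc(K) = -692, so 2 ramifies.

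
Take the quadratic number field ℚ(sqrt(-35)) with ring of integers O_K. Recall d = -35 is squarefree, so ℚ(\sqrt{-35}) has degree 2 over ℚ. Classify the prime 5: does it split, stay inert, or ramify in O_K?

-35 mod 4 = 1, hence disc K = -35 and O_K = ℤ[(1+√-35)/2].
disc(K) = -35 = 5·(-7), so p = 5 is ramified.

ramified — (5) = 𝔭²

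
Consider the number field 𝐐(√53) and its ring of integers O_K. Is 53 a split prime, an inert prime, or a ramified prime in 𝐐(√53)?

ramified — (53) = 𝔭²

d = 53 ≡ 1 (mod 4), so O_K = ℤ[(1+√53)/2] and disc(K) = d = 53.
Ramification test: 53 | 53. The prime 53 ramifies in K.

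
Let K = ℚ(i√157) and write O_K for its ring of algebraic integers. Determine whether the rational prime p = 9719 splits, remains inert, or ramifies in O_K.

d = -157 ≡ 3 (mod 4), so O_K = ℤ[√-157] and disc(K) = 4d = -628.
Since gcd(9719, -628) = 1 the prime 9719 does not ramify.
(-157/9719) = 9562^4859 mod 9719 = 1, giving Legendre symbol 1.
(-157/9719) = 1, so 9719 splits.

9719 splits in O_K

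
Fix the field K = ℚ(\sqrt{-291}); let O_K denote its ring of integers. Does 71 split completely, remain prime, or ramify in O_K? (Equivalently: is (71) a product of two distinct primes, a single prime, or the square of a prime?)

-291 mod 4 = 1, hence disc K = -291 and O_K = ℤ[(1+√-291)/2].
71 ∤ -291, so 71 is unramified.
Compute (-291/71) via Euler: 64^((71-1)/2) mod 71 = 1, so (-291/71) = 1.
d is a quadratic residue mod p, hence 71 splits in O_K.

p splits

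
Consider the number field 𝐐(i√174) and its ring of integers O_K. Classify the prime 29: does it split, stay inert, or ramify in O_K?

p ramifies

d = -174 ≡ 2 (mod 4), so O_K = ℤ[√-174] and disc(K) = 4d = -696.
disc(K) = -696 = 29·(-24), so p = 29 is ramified.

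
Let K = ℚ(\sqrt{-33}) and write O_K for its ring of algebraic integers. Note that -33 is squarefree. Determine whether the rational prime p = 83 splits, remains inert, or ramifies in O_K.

-33 mod 4 = 3, hence disc K = 4·(-33) = -132 and O_K = ℤ[√-33].
disc(K) = -132 is not divisible by 83; 83 is unramified.
Legendre symbol by Euler's criterion: (-33/83) ≡ (-33)^41 ≡ 82 (mod 83), i.e. (-33/83) = -1.
(-33/83) = -1, so 83 is inert.

83 remains inert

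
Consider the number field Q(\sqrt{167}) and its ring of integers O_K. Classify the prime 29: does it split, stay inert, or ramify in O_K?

167 mod 4 = 3, hence disc K = 4·167 = 668 and O_K = ℤ[√167].
29 ∤ 668, so 29 is unramified.
(167/29) = 22^14 mod 29 = 1, giving Legendre symbol 1.
(167/29) = 1, so 29 splits.

splits completely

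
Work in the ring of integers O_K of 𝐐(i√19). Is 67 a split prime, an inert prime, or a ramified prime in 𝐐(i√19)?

Since -19 ≡ 1 mod 4, the ring of integers is ℤ[(1+√-19)/2] with discriminant -19.
Since gcd(67, -19) = 1 the prime 67 does not ramify.
(-19/67) = 48^33 mod 67 = 66, giving Legendre symbol -1.
Legendre symbol -1 ⇒ 67 is inert.

p is inert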